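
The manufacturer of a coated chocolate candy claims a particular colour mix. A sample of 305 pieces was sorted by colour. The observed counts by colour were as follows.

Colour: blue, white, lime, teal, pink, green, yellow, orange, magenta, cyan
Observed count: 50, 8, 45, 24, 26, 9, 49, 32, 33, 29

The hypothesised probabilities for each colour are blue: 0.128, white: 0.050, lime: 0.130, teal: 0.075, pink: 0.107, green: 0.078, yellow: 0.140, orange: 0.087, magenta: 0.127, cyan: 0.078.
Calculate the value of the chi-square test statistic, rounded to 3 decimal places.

21.890

Expected counts E_i = n·p_i: 305×0.128 = 39.04, 305×0.050 = 15.25, 305×0.130 = 39.65, 305×0.075 = 22.875, 305×0.107 = 32.635, 305×0.078 = 23.79, 305×0.140 = 42.7, 305×0.087 = 26.535, 305×0.127 = 38.735, 305×0.078 = 23.79.
cat          O        E   (O−E)²/E
blue        50    39.04     3.0769
white        8    15.25     3.4467
lime        45    39.65     0.7219
teal        24   22.875     0.0553
pink        26   32.635     1.3490
green        9    23.79     9.1948
yellow      49     42.7     0.9295
orange      32   26.535     1.1255
magenta     33   38.735     0.8491
cyan        29    23.79     1.1410
Sum = 21.890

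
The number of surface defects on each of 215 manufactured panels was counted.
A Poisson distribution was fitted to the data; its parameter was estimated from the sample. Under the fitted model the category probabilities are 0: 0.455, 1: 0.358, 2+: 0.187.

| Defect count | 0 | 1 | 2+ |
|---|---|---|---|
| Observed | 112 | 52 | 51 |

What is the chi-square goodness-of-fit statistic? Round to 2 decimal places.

13.05

Expected counts E_i = n·p_i: 215×0.455 = 97.825, 215×0.358 = 76.97, 215×0.187 = 40.205.
0: (112 − 97.825)²/97.825 = 200.930625/97.825 = 2.054
1: (52 − 76.97)²/76.97 = 623.5009/76.97 = 8.101
2+: (51 − 40.205)²/40.205 = 116.532025/40.205 = 2.898
Sum = 13.05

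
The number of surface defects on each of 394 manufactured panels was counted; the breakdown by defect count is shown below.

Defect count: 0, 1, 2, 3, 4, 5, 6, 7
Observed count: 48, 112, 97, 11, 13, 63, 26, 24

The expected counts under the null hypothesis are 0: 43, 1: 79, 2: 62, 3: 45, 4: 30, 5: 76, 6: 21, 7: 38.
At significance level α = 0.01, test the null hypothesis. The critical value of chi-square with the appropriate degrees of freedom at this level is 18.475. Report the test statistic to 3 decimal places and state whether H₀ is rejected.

0: (48 − 43)²/43 = 25/43 = 0.5814
1: (112 − 79)²/79 = 1089/79 = 13.7848
2: (97 − 62)²/62 = 1225/62 = 19.7581
3: (11 − 45)²/45 = 1156/45 = 25.6889
4: (13 − 30)²/30 = 289/30 = 9.6333
5: (63 − 76)²/76 = 169/76 = 2.2237
6: (26 − 21)²/21 = 25/21 = 1.1905
7: (24 − 38)²/38 = 196/38 = 5.1579
Sum = 78.019
df = 7. Since 78.019 > 18.475, we reject H₀.

78.019; reject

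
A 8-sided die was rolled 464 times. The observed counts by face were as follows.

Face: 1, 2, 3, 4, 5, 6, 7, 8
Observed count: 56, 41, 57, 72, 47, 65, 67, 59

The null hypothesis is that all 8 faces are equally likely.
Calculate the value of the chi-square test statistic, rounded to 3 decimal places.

Under H₀ each category has probability 1/8, so each expected count is 464/8 = 58.
cat         O        E   (O−E)²/E
1          56       58     0.0690
2          41       58     4.9828
3          57       58     0.0172
4          72       58     3.3793
5          47       58     2.0862
6          65       58     0.8448
7          67       58     1.3966
8          59       58     0.0172
Sum = 12.793

12.793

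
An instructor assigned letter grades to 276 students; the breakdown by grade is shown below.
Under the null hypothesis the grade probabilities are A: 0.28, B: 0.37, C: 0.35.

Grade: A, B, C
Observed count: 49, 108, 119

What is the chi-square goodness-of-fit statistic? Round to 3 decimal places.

15.882

Expected counts E_i = n·p_i: 276×0.28 = 77.28, 276×0.37 = 102.12, 276×0.35 = 96.6.
cat         O        E   (O−E)²/E
A          49    77.28    10.3488
B         108   102.12     0.3386
C         119     96.6     5.1942
Sum = 15.882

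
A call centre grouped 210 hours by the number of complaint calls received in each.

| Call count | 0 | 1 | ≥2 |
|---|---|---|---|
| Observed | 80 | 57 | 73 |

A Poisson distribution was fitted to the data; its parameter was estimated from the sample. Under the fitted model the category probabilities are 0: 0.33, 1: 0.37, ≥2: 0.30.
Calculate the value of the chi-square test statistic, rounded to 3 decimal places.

8.754

Expected counts E_i = n·p_i: 210×0.33 = 69.3, 210×0.37 = 77.7, 210×0.30 = 63.
χ² = (80−69.3)²/69.3 + (57−77.7)²/77.7 + (73−63)²/63
   = 1.6521 + 5.5147 + 1.5873
Sum = 8.754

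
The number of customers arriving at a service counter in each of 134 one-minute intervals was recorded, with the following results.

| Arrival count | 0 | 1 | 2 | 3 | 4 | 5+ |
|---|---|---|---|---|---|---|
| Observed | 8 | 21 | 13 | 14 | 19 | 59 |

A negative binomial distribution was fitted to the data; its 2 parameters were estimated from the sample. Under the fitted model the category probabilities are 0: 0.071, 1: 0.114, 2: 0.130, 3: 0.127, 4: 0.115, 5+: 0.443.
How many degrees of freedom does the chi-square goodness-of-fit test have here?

There are k = 6 categories and 2 parameters estimated from the data, so df = 6 − 1 − 2 = 3.

3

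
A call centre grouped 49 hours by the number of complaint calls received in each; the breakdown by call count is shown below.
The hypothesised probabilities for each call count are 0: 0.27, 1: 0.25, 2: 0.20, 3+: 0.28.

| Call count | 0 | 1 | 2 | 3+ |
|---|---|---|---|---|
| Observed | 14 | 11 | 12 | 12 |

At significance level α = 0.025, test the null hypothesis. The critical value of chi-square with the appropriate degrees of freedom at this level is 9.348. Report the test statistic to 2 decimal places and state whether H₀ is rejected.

0.88; do not reject

Expected counts E_i = n·p_i: 49×0.27 = 13.23, 49×0.25 = 12.25, 49×0.20 = 9.8, 49×0.28 = 13.72.
χ² = (14−13.23)²/13.23 + (11−12.25)²/12.25 + (12−9.8)²/9.8 + (12−13.72)²/13.72
   = 0.045 + 0.128 + 0.494 + 0.216
Sum = 0.88
df = 3. Since 0.88 < 9.348, we do not reject H₀.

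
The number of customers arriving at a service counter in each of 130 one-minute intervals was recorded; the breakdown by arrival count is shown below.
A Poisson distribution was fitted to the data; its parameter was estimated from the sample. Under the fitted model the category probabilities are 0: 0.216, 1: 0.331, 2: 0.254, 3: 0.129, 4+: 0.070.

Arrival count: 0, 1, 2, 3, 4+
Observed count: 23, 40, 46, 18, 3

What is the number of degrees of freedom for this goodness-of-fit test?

3

There are k = 5 categories and 1 parameter estimated from the data, so df = 5 − 1 − 1 = 3.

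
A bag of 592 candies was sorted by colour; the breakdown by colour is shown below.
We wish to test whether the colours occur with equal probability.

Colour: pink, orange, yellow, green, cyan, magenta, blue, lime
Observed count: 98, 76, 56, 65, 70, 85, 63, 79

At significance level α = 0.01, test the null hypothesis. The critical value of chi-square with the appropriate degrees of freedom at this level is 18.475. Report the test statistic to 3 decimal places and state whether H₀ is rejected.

17.135; do not reject

Under H₀ each category has probability 1/8, so each expected count is 592/8 = 74.
pink: (98 − 74)²/74 = 576/74 = 7.7838
orange: (76 − 74)²/74 = 4/74 = 0.0541
yellow: (56 − 74)²/74 = 324/74 = 4.3784
green: (65 − 74)²/74 = 81/74 = 1.0946
cyan: (70 − 74)²/74 = 16/74 = 0.2162
magenta: (85 − 74)²/74 = 121/74 = 1.6351
blue: (63 − 74)²/74 = 121/74 = 1.6351
lime: (79 − 74)²/74 = 25/74 = 0.3378
Sum = 17.135
df = 7. Since 17.135 < 18.475, we do not reject H₀.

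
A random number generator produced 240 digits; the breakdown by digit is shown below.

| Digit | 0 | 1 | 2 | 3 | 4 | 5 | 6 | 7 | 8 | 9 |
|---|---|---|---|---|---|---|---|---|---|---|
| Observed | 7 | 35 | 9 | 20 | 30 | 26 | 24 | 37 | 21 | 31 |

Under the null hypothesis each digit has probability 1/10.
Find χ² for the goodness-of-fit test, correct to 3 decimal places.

Expected count for each of the 10 categories: 240/10 = 24.
cat         O        E   (O−E)²/E
0           7       24    12.0417
1          35       24     5.0417
2           9       24     9.3750
3          20       24     0.6667
4          30       24     1.5000
5          26       24     0.1667
6          24       24     0.0000
7          37       24     7.0417
8          21       24     0.3750
9          31       24     2.0417
Sum = 38.250

38.250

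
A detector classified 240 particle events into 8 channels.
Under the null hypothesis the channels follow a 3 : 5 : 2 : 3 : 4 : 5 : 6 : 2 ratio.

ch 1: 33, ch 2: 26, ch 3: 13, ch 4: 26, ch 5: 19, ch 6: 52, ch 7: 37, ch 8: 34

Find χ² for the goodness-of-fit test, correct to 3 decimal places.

Ratio total = 30. Expected counts: 240×3/30 = 24, 240×5/30 = 40, 240×2/30 = 16, 240×3/30 = 24, 240×4/30 = 32, 240×5/30 = 40, 240×6/30 = 48, 240×2/30 = 16.
χ² = (33−24)²/24 + (26−40)²/40 + (13−16)²/16 + (26−24)²/24 + (19−32)²/32 + (52−40)²/40 + (37−48)²/48 + (34−16)²/16
   = 3.3750 + 4.9000 + 0.5625 + 0.1667 + 5.2813 + 3.6000 + 2.5208 + 20.2500
Sum = 40.656

40.656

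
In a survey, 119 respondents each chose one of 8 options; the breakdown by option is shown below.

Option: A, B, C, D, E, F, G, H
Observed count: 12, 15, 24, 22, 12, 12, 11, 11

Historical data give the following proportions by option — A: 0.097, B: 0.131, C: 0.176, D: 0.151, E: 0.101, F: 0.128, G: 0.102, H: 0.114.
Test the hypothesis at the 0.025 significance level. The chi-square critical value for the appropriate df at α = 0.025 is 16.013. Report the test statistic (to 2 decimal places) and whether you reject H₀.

2.67; do not reject

Expected counts E_i = n·p_i: 119×0.097 = 11.543, 119×0.131 = 15.589, 119×0.176 = 20.944, 119×0.151 = 17.969, 119×0.101 = 12.019, 119×0.128 = 15.232, 119×0.102 = 12.138, 119×0.114 = 13.566.
A: (12 − 11.543)²/11.543 = 0.208849/11.543 = 0.018
B: (15 − 15.589)²/15.589 = 0.346921/15.589 = 0.022
C: (24 − 20.944)²/20.944 = 9.339136/20.944 = 0.446
D: (22 − 17.969)²/17.969 = 16.248961/17.969 = 0.904
E: (12 − 12.019)²/12.019 = 0.000361/12.019 = 0.000
F: (12 − 15.232)²/15.232 = 10.445824/15.232 = 0.686
G: (11 − 12.138)²/12.138 = 1.295044/12.138 = 0.107
H: (11 − 13.566)²/13.566 = 6.584356/13.566 = 0.485
Sum = 2.67
df = 7. Since 2.67 < 16.013, we do not reject H₀.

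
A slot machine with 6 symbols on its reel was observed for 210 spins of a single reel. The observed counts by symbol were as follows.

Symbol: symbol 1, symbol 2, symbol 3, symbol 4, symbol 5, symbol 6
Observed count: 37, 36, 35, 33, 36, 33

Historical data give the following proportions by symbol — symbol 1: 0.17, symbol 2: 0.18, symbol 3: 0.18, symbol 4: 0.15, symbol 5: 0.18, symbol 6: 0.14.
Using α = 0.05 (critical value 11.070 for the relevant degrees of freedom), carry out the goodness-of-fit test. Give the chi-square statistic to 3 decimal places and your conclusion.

Expected counts E_i = n·p_i: 210×0.17 = 35.7, 210×0.18 = 37.8, 210×0.18 = 37.8, 210×0.15 = 31.5, 210×0.18 = 37.8, 210×0.14 = 29.4.
symbol 1: (37 − 35.7)²/35.7 = 1.69/35.7 = 0.0473
symbol 2: (36 − 37.8)²/37.8 = 3.24/37.8 = 0.0857
symbol 3: (35 − 37.8)²/37.8 = 7.84/37.8 = 0.2074
symbol 4: (33 − 31.5)²/31.5 = 2.25/31.5 = 0.0714
symbol 5: (36 − 37.8)²/37.8 = 3.24/37.8 = 0.0857
symbol 6: (33 − 29.4)²/29.4 = 12.96/29.4 = 0.4408
Sum = 0.938
df = 5. Since 0.938 < 11.070, we do not reject H₀.

0.938; do not reject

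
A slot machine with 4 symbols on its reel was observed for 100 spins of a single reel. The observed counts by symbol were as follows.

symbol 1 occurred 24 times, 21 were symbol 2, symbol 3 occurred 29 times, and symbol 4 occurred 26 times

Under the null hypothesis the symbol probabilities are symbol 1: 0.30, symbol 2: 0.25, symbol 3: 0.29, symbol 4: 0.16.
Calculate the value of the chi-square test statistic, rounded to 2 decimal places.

8.09

Expected counts E_i = n·p_i: 100×0.30 = 30, 100×0.25 = 25, 100×0.29 = 29, 100×0.16 = 16.
χ² = (24−30)²/30 + (21−25)²/25 + (29−29)²/29 + (26−16)²/16
   = 1.200 + 0.640 + 0.000 + 6.250
Sum = 8.09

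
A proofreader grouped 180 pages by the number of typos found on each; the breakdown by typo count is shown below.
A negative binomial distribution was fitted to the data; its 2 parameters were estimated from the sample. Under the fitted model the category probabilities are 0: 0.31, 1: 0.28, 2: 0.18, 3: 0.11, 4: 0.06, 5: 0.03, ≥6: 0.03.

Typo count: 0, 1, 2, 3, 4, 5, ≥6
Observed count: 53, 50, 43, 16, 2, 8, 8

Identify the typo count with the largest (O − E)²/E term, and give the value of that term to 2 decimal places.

Expected counts E_i = n·p_i: 180×0.31 = 55.8, 180×0.28 = 50.4, 180×0.18 = 32.4, 180×0.11 = 19.8, 180×0.06 = 10.8, 180×0.03 = 5.4, 180×0.03 = 5.4.
χ² = (53−55.8)²/55.8 + (50−50.4)²/50.4 + (43−32.4)²/32.4 + (16−19.8)²/19.8 + (2−10.8)²/10.8 + (8−5.4)²/5.4 + (8−5.4)²/5.4
   = 0.141 + 0.003 + 3.468 + 0.729 + 7.170 + 1.252 + 1.252
The largest term is for 4: 7.17.

4, 7.17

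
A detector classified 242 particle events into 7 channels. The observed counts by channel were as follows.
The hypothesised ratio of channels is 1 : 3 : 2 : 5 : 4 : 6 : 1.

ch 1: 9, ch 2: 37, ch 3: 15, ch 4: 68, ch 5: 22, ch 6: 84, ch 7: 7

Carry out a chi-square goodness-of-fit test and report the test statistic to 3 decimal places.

Ratio total = 22. Expected counts: 242×1/22 = 11, 242×3/22 = 33, 242×2/22 = 22, 242×5/22 = 55, 242×4/22 = 44, 242×6/22 = 66, 242×1/22 = 11.
cat         O        E   (O−E)²/E
ch 1        9       11     0.3636
ch 2       37       33     0.4848
ch 3       15       22     2.2273
ch 4       68       55     3.0727
ch 5       22       44    11.0000
ch 6       84       66     4.9091
ch 7        7       11     1.4545
Sum = 23.512

23.512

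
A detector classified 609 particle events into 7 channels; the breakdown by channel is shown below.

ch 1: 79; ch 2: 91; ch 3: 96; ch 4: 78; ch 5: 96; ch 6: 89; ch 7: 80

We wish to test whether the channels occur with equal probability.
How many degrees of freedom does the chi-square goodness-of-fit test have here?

6

There are k = 7 categories and no parameters were estimated from the data, so df = 7 − 1 = 6.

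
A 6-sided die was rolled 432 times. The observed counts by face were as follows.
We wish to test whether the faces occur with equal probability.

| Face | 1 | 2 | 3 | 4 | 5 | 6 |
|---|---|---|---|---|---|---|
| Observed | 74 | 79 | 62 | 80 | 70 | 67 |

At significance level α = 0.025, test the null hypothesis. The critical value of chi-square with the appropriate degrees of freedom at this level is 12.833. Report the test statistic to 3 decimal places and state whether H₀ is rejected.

3.417; do not reject

Expected count for each of the 6 categories: 432/6 = 72.
1: (74 − 72)²/72 = 4/72 = 0.0556
2: (79 − 72)²/72 = 49/72 = 0.6806
3: (62 − 72)²/72 = 100/72 = 1.3889
4: (80 − 72)²/72 = 64/72 = 0.8889
5: (70 − 72)²/72 = 4/72 = 0.0556
6: (67 − 72)²/72 = 25/72 = 0.3472
Sum = 3.417
df = 5. Since 3.417 < 12.833, we do not reject H₀.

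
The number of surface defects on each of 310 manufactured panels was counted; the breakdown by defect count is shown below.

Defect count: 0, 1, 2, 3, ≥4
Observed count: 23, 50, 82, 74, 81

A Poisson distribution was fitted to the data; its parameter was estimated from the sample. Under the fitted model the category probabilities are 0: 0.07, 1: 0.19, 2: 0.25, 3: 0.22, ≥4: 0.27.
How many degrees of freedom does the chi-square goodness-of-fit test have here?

There are k = 5 categories and 1 parameter estimated from the data, so df = 5 − 1 − 1 = 3.

3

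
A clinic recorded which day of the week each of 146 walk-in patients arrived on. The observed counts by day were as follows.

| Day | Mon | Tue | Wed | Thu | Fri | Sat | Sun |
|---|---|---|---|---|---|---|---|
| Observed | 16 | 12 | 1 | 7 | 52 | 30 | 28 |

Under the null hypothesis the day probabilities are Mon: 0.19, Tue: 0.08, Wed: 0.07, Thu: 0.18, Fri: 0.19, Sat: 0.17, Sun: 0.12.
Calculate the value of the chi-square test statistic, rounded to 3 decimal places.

56.006

Expected counts E_i = n·p_i: 146×0.19 = 27.74, 146×0.08 = 11.68, 146×0.07 = 10.22, 146×0.18 = 26.28, 146×0.19 = 27.74, 146×0.17 = 24.82, 146×0.12 = 17.52.
χ² = (16−27.74)²/27.74 + (12−11.68)²/11.68 + (1−10.22)²/10.22 + (7−26.28)²/26.28 + (52−27.74)²/27.74 + (30−24.82)²/24.82 + (28−17.52)²/17.52
   = 4.9686 + 0.0088 + 8.3178 + 14.1445 + 21.2166 + 1.0811 + 6.2689
Sum = 56.006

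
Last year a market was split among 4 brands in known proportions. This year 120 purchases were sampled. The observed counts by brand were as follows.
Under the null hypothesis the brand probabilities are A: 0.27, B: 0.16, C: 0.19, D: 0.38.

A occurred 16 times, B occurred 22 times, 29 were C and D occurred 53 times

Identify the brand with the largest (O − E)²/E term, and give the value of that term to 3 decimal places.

Expected counts E_i = n·p_i: 120×0.27 = 32.4, 120×0.16 = 19.2, 120×0.19 = 22.8, 120×0.38 = 45.6.
cat         O        E   (O−E)²/E
A          16     32.4     8.3012
B          22     19.2     0.4083
C          29     22.8     1.6860
D          53     45.6     1.2009
The largest term is for A: 8.301.

A, 8.301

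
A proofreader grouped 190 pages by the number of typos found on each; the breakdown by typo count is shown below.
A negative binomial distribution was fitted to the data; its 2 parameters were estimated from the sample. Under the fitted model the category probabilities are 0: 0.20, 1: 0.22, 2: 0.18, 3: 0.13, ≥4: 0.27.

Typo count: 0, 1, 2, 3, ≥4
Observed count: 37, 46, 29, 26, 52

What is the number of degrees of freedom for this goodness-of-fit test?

2

There are k = 5 categories and 2 parameters estimated from the data, so df = 5 − 1 − 2 = 2.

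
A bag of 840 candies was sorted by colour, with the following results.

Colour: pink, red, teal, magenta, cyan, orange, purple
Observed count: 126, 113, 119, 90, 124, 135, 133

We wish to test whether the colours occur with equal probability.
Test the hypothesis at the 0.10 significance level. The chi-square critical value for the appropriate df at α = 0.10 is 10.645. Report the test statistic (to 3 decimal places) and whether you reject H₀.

Expected count for each of the 7 categories: 840/7 = 120.
pink: (126 − 120)²/120 = 36/120 = 0.3000
red: (113 − 120)²/120 = 49/120 = 0.4083
teal: (119 − 120)²/120 = 1/120 = 0.0083
magenta: (90 − 120)²/120 = 900/120 = 7.5000
cyan: (124 − 120)²/120 = 16/120 = 0.1333
orange: (135 − 120)²/120 = 225/120 = 1.8750
purple: (133 − 120)²/120 = 169/120 = 1.4083
Sum = 11.633
df = 6. Since 11.633 > 10.645, we reject H₀.

11.633; reject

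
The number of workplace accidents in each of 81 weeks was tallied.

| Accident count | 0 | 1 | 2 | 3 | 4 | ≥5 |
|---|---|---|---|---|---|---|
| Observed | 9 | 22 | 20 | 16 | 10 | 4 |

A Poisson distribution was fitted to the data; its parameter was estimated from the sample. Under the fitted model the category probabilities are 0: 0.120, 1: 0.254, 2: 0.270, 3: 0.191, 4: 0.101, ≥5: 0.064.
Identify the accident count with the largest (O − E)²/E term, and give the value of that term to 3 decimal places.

Expected counts E_i = n·p_i: 81×0.120 = 9.72, 81×0.254 = 20.574, 81×0.270 = 21.87, 81×0.191 = 15.471, 81×0.101 = 8.181, 81×0.064 = 5.184.
cat         O        E   (O−E)²/E
0           9     9.72     0.0533
1          22   20.574     0.0988
2          20    21.87     0.1599
3          16   15.471     0.0181
4          10    8.181     0.4044
≥5          4    5.184     0.2704
The largest term is for 4: 0.404.

4, 0.404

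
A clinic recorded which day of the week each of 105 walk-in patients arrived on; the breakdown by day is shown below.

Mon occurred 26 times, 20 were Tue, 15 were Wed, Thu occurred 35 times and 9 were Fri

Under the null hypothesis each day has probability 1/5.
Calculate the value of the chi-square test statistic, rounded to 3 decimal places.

19.143

Under H₀ each category has probability 1/5, so each expected count is 105/5 = 21.
χ² = (26−21)²/21 + (20−21)²/21 + (15−21)²/21 + (35−21)²/21 + (9−21)²/21
   = 1.1905 + 0.0476 + 1.7143 + 9.3333 + 6.8571
Sum = 19.143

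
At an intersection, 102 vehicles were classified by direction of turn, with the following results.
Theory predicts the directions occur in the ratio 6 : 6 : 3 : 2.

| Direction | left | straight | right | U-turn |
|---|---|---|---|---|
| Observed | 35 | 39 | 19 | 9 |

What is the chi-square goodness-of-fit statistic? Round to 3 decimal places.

Ratio total = 17. Expected counts: 102×6/17 = 36, 102×6/17 = 36, 102×3/17 = 18, 102×2/17 = 12.
left: (35 − 36)²/36 = 1/36 = 0.0278
straight: (39 − 36)²/36 = 9/36 = 0.2500
right: (19 − 18)²/18 = 1/18 = 0.0556
U-turn: (9 − 12)²/12 = 9/12 = 0.7500
Sum = 1.083

1.083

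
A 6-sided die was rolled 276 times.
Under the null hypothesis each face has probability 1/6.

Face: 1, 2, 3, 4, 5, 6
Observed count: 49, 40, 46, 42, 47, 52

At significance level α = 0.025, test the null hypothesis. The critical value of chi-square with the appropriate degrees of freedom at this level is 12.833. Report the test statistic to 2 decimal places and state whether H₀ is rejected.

Under H₀ each category has probability 1/6, so each expected count is 276/6 = 46.
1: (49 − 46)²/46 = 9/46 = 0.196
2: (40 − 46)²/46 = 36/46 = 0.783
3: (46 − 46)²/46 = 0/46 = 0.000
4: (42 − 46)²/46 = 16/46 = 0.348
5: (47 − 46)²/46 = 1/46 = 0.022
6: (52 − 46)²/46 = 36/46 = 0.783
Sum = 2.13
df = 5. Since 2.13 < 12.833, we do not reject H₀.

2.13; do not reject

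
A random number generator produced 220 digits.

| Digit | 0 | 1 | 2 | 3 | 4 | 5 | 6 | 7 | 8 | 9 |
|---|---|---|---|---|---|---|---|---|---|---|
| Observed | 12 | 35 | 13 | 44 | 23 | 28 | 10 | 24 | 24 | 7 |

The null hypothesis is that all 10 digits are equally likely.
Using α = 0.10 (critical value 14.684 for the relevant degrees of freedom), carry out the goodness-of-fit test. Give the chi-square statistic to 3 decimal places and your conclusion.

Under H₀ each category has probability 1/10, so each expected count is 220/10 = 22.
cat         O        E   (O−E)²/E
0          12       22     4.5455
1          35       22     7.6818
2          13       22     3.6818
3          44       22    22.0000
4          23       22     0.0455
5          28       22     1.6364
6          10       22     6.5455
7          24       22     0.1818
8          24       22     0.1818
9           7       22    10.2273
Sum = 56.727
df = 9. Since 56.727 > 14.684, we reject H₀.

56.727; reject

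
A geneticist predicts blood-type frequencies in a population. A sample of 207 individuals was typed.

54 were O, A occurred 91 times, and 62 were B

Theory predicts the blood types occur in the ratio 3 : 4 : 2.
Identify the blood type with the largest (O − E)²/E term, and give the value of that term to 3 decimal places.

B, 5.565

Ratio total = 9. Expected counts: 207×3/9 = 69, 207×4/9 = 92, 207×2/9 = 46.
cat         O        E   (O−E)²/E
O          54       69     3.2609
A          91       92     0.0109
B          62       46     5.5652
The largest term is for B: 5.565.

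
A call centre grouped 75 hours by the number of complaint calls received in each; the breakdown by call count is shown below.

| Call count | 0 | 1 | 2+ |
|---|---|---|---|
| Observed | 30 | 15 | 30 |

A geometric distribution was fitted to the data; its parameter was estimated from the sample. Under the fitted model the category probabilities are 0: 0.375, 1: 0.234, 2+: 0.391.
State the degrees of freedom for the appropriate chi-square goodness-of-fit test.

1

There are k = 3 categories and 1 parameter estimated from the data, so df = 3 − 1 − 1 = 1.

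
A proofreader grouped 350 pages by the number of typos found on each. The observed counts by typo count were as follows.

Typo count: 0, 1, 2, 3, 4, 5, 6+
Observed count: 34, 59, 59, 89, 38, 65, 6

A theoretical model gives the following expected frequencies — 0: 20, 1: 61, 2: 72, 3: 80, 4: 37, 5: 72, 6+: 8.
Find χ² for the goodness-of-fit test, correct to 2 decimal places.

0: (34 − 20)²/20 = 196/20 = 9.800
1: (59 − 61)²/61 = 4/61 = 0.066
2: (59 − 72)²/72 = 169/72 = 2.347
3: (89 − 80)²/80 = 81/80 = 1.013
4: (38 − 37)²/37 = 1/37 = 0.027
5: (65 − 72)²/72 = 49/72 = 0.681
6+: (6 − 8)²/8 = 4/8 = 0.500
Sum = 14.43

14.43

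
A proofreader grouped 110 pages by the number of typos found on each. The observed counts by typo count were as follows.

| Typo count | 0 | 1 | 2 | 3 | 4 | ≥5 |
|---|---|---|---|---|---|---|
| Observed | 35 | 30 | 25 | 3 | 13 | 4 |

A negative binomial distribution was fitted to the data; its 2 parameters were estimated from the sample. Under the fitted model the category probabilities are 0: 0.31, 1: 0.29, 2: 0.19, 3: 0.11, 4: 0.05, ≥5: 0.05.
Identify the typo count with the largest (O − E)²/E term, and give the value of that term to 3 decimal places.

4, 10.227

Expected counts E_i = n·p_i: 110×0.31 = 34.1, 110×0.29 = 31.9, 110×0.19 = 20.9, 110×0.11 = 12.1, 110×0.05 = 5.5, 110×0.05 = 5.5.
χ² = (35−34.1)²/34.1 + (30−31.9)²/31.9 + (25−20.9)²/20.9 + (3−12.1)²/12.1 + (13−5.5)²/5.5 + (4−5.5)²/5.5
   = 0.0238 + 0.1132 + 0.8043 + 6.8438 + 10.2273 + 0.4091
The largest term is for 4: 10.227.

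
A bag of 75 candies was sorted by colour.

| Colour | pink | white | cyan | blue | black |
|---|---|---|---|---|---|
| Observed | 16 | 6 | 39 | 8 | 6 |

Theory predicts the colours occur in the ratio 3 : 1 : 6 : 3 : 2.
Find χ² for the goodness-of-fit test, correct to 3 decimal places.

Ratio total = 15. Expected counts: 75×3/15 = 15, 75×1/15 = 5, 75×6/15 = 30, 75×3/15 = 15, 75×2/15 = 10.
χ² = (16−15)²/15 + (6−5)²/5 + (39−30)²/30 + (8−15)²/15 + (6−10)²/10
   = 0.0667 + 0.2000 + 2.7000 + 3.2667 + 1.6000
Sum = 7.833

7.833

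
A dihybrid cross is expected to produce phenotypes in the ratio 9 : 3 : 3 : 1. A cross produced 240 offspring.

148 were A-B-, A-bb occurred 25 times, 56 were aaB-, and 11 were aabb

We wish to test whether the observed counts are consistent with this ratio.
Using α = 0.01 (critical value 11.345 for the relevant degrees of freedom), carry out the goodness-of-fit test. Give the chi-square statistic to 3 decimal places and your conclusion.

13.896; reject

Ratio total = 16. Expected counts: 240×9/16 = 135, 240×3/16 = 45, 240×3/16 = 45, 240×1/16 = 15.
χ² = (148−135)²/135 + (25−45)²/45 + (56−45)²/45 + (11−15)²/15
   = 1.2519 + 8.8889 + 2.6889 + 1.0667
Sum = 13.896
df = 3. Since 13.896 > 11.345, we reject H₀.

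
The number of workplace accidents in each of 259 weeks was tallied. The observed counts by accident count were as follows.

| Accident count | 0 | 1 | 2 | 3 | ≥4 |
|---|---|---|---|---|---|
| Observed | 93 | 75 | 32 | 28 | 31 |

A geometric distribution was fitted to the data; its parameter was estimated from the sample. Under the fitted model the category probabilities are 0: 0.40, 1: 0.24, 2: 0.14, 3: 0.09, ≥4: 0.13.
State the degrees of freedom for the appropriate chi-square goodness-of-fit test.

3

There are k = 5 categories and 1 parameter estimated from the data, so df = 5 − 1 − 1 = 3.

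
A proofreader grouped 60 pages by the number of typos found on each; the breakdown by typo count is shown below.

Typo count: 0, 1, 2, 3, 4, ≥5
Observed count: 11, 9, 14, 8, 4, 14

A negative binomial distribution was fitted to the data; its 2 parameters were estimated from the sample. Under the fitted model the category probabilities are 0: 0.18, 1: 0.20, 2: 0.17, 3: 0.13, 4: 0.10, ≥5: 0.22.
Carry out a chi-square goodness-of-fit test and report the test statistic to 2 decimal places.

2.89

Expected counts E_i = n·p_i: 60×0.18 = 10.8, 60×0.20 = 12, 60×0.17 = 10.2, 60×0.13 = 7.8, 60×0.10 = 6, 60×0.22 = 13.2.
cat         O        E   (O−E)²/E
0          11     10.8      0.004
1           9       12      0.750
2          14     10.2      1.416
3           8      7.8      0.005
4           4        6      0.667
≥5         14     13.2      0.048
Sum = 2.89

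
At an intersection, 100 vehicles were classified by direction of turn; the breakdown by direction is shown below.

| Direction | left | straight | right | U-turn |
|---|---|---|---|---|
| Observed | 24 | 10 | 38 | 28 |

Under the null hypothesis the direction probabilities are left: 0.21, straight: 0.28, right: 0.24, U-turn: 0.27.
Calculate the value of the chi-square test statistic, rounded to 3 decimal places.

Expected counts E_i = n·p_i: 100×0.21 = 21, 100×0.28 = 28, 100×0.24 = 24, 100×0.27 = 27.
cat           O        E   (O−E)²/E
left         24       21     0.4286
straight     10       28    11.5714
right        38       24     8.1667
U-turn       28       27     0.0370
Sum = 20.204

20.204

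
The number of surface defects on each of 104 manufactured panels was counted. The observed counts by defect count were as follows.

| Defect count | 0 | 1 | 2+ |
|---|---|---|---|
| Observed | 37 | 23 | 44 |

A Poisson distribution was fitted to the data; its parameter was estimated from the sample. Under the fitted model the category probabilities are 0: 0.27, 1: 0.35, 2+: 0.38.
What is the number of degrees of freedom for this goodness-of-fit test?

There are k = 3 categories and 1 parameter estimated from the data, so df = 3 − 1 − 1 = 1.

1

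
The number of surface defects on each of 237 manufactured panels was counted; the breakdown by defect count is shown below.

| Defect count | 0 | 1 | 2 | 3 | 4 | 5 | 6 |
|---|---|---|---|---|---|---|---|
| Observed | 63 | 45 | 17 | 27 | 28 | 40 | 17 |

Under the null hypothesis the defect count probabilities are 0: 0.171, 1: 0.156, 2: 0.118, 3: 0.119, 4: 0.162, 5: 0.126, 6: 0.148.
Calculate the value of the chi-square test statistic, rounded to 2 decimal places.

34.13

Expected counts E_i = n·p_i: 237×0.171 = 40.527, 237×0.156 = 36.972, 237×0.118 = 27.966, 237×0.119 = 28.203, 237×0.162 = 38.394, 237×0.126 = 29.862, 237×0.148 = 35.076.
0: (63 − 40.527)²/40.527 = 505.035729/40.527 = 12.462
1: (45 − 36.972)²/36.972 = 64.448784/36.972 = 1.743
2: (17 − 27.966)²/27.966 = 120.253156/27.966 = 4.300
3: (27 − 28.203)²/28.203 = 1.447209/28.203 = 0.051
4: (28 − 38.394)²/38.394 = 108.035236/38.394 = 2.814
5: (40 − 29.862)²/29.862 = 102.779044/29.862 = 3.442
6: (17 − 35.076)²/35.076 = 326.741776/35.076 = 9.315
Sum = 34.13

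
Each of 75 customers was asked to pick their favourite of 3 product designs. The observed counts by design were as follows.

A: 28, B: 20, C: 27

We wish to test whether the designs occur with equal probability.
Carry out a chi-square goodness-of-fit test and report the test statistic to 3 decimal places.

1.520

Under H₀ each category has probability 1/3, so each expected count is 75/3 = 25.
χ² = (28−25)²/25 + (20−25)²/25 + (27−25)²/25
   = 0.3600 + 1.0000 + 0.1600
Sum = 1.520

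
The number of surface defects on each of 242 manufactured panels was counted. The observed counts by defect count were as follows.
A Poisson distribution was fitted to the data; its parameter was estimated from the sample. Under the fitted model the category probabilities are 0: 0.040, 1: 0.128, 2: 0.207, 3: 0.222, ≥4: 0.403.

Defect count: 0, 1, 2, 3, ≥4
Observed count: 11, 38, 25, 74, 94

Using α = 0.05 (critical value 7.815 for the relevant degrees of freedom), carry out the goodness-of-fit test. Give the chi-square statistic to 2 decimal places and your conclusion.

Expected counts E_i = n·p_i: 242×0.040 = 9.68, 242×0.128 = 30.976, 242×0.207 = 50.094, 242×0.222 = 53.724, 242×0.403 = 97.526.
χ² = (11−9.68)²/9.68 + (38−30.976)²/30.976 + (25−50.094)²/50.094 + (74−53.724)²/53.724 + (94−97.526)²/97.526
   = 0.180 + 1.593 + 12.571 + 7.652 + 0.127
Sum = 22.12
df = 3. Since 22.12 > 7.815, we reject H₀.

22.12; reject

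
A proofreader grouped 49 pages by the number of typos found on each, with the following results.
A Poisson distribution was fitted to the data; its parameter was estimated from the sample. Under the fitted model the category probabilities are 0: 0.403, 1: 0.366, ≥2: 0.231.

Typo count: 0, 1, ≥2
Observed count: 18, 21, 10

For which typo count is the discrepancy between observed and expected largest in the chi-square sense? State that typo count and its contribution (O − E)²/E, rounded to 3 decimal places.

1, 0.524

Expected counts E_i = n·p_i: 49×0.403 = 19.747, 49×0.366 = 17.934, 49×0.231 = 11.319.
0: (18 − 19.747)²/19.747 = 3.052009/19.747 = 0.1546
1: (21 − 17.934)²/17.934 = 9.400356/17.934 = 0.5242
≥2: (10 − 11.319)²/11.319 = 1.739761/11.319 = 0.1537
The largest term is for 1: 0.524.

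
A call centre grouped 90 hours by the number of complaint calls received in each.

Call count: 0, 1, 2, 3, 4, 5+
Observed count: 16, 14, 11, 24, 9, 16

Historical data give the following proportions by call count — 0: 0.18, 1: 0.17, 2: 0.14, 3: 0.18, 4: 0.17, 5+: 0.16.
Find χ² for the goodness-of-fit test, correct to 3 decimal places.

Expected counts E_i = n·p_i: 90×0.18 = 16.2, 90×0.17 = 15.3, 90×0.14 = 12.6, 90×0.18 = 16.2, 90×0.17 = 15.3, 90×0.16 = 14.4.
0: (16 − 16.2)²/16.2 = 0.04/16.2 = 0.0025
1: (14 − 15.3)²/15.3 = 1.69/15.3 = 0.1105
2: (11 − 12.6)²/12.6 = 2.56/12.6 = 0.2032
3: (24 − 16.2)²/16.2 = 60.84/16.2 = 3.7556
4: (9 − 15.3)²/15.3 = 39.69/15.3 = 2.5941
5+: (16 − 14.4)²/14.4 = 2.56/14.4 = 0.1778
Sum = 6.844

6.844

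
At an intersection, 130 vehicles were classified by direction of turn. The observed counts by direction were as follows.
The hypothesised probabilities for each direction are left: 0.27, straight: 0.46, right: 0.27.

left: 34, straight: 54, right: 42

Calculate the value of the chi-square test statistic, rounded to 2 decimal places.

Expected counts E_i = n·p_i: 130×0.27 = 35.1, 130×0.46 = 59.8, 130×0.27 = 35.1.
left: (34 − 35.1)²/35.1 = 1.21/35.1 = 0.034
straight: (54 − 59.8)²/59.8 = 33.64/59.8 = 0.563
right: (42 − 35.1)²/35.1 = 47.61/35.1 = 1.356
Sum = 1.95

1.95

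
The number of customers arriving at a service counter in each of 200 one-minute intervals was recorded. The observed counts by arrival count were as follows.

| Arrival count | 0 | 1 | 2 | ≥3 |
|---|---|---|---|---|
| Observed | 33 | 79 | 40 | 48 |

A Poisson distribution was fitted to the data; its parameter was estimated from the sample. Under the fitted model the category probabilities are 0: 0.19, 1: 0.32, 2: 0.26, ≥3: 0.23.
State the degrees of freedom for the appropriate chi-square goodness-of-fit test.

2

There are k = 4 categories and 1 parameter estimated from the data, so df = 4 − 1 − 1 = 2.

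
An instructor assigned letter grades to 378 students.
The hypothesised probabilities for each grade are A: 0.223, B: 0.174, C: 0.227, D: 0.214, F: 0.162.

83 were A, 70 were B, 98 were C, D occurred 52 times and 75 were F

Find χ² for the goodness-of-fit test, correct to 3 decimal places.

Expected counts E_i = n·p_i: 378×0.223 = 84.294, 378×0.174 = 65.772, 378×0.227 = 85.806, 378×0.214 = 80.892, 378×0.162 = 61.236.
cat         O        E   (O−E)²/E
A          83   84.294     0.0199
B          70   65.772     0.2718
C          98   85.806     1.7329
D          52   80.892    10.3193
F          75   61.236     3.0937
Sum = 15.438

15.438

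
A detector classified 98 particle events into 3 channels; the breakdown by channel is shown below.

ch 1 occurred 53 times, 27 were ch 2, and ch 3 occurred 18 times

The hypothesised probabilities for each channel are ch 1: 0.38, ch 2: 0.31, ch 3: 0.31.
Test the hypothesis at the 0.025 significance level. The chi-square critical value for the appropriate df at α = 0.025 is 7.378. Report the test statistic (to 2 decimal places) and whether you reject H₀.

Expected counts E_i = n·p_i: 98×0.38 = 37.24, 98×0.31 = 30.38, 98×0.31 = 30.38.
χ² = (53−37.24)²/37.24 + (27−30.38)²/30.38 + (18−30.38)²/30.38
   = 6.670 + 0.376 + 5.045
Sum = 12.09
df = 2. Since 12.09 > 7.378, we reject H₀.

12.09; reject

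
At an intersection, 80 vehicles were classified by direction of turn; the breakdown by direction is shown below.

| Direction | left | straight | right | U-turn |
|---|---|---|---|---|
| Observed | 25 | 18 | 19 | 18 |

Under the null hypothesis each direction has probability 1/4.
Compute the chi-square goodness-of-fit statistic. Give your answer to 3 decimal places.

1.700

Expected count for each of the 4 categories: 80/4 = 20.
cat           O        E   (O−E)²/E
left         25       20     1.2500
straight     18       20     0.2000
right        19       20     0.0500
U-turn       18       20     0.2000
Sum = 1.700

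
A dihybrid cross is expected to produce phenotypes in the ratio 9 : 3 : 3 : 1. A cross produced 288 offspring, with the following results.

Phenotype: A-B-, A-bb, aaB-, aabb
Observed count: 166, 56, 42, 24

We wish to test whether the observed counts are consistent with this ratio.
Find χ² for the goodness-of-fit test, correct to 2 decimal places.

Ratio total = 16. Expected counts: 288×9/16 = 162, 288×3/16 = 54, 288×3/16 = 54, 288×1/16 = 18.
cat         O        E   (O−E)²/E
A-B-      166      162      0.099
A-bb       56       54      0.074
aaB-       42       54      2.667
aabb       24       18      2.000
Sum = 4.84

4.84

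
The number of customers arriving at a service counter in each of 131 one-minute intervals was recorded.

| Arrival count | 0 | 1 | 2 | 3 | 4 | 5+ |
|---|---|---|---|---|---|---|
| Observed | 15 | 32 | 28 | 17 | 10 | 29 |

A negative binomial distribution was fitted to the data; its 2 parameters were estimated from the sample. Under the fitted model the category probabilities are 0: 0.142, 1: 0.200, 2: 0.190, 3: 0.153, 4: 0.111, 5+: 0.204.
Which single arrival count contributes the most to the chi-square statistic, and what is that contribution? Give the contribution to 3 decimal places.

Expected counts E_i = n·p_i: 131×0.142 = 18.602, 131×0.200 = 26.2, 131×0.190 = 24.89, 131×0.153 = 20.043, 131×0.111 = 14.541, 131×0.204 = 26.724.
0: (15 − 18.602)²/18.602 = 12.974404/18.602 = 0.6975
1: (32 − 26.2)²/26.2 = 33.64/26.2 = 1.2840
2: (28 − 24.89)²/24.89 = 9.6721/24.89 = 0.3886
3: (17 − 20.043)²/20.043 = 9.259849/20.043 = 0.4620
4: (10 − 14.541)²/14.541 = 20.620681/14.541 = 1.4181
5+: (29 − 26.724)²/26.724 = 5.180176/26.724 = 0.1938
The largest term is for 4: 1.418.

4, 1.418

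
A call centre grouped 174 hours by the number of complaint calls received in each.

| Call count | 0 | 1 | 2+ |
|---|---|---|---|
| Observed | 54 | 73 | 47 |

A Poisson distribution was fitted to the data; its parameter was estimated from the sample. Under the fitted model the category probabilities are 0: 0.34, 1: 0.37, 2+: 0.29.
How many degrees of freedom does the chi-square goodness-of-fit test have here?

1

There are k = 3 categories and 1 parameter estimated from the data, so df = 3 − 1 − 1 = 1.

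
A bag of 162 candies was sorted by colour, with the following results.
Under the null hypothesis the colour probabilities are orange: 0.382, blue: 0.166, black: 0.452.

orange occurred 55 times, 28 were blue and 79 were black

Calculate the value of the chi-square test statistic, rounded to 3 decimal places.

Expected counts E_i = n·p_i: 162×0.382 = 61.884, 162×0.166 = 26.892, 162×0.452 = 73.224.
orange: (55 − 61.884)²/61.884 = 47.389456/61.884 = 0.7658
blue: (28 − 26.892)²/26.892 = 1.227664/26.892 = 0.0457
black: (79 − 73.224)²/73.224 = 33.362176/73.224 = 0.4556
Sum = 1.267

1.267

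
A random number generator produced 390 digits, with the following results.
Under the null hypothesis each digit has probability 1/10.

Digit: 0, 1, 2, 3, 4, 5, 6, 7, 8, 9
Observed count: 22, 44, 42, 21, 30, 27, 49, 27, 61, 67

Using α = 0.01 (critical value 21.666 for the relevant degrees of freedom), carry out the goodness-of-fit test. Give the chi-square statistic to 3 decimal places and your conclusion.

61.128; reject

Under H₀ each category has probability 1/10, so each expected count is 390/10 = 39.
0: (22 − 39)²/39 = 289/39 = 7.4103
1: (44 − 39)²/39 = 25/39 = 0.6410
2: (42 − 39)²/39 = 9/39 = 0.2308
3: (21 − 39)²/39 = 324/39 = 8.3077
4: (30 − 39)²/39 = 81/39 = 2.0769
5: (27 − 39)²/39 = 144/39 = 3.6923
6: (49 − 39)²/39 = 100/39 = 2.5641
7: (27 − 39)²/39 = 144/39 = 3.6923
8: (61 − 39)²/39 = 484/39 = 12.4103
9: (67 − 39)²/39 = 784/39 = 20.1026
Sum = 61.128
df = 9. Since 61.128 > 21.666, we reject H₀.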